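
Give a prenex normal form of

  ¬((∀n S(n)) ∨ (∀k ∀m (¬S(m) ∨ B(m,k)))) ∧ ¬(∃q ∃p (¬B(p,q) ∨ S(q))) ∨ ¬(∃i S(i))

Drive negations inward (¬∀x A ≡ ∃x ¬A, ¬∃x A ≡ ∀x ¬A, De Morgan for ∧/∨):
  (∃n ¬S(n)) ∧ (∃k ∃m (S(m) ∧ ¬B(m,k))) ∧ (∀q ∀p (B(p,q) ∧ ¬S(q))) ∨ (∀i ¬S(i))
All bound variables are already distinct, so no renaming is needed.
Finally move all quantifiers to the prefix:
  ∃n ∃k ∃m ∀q ∀p ∀i (¬S(n) ∧ S(m) ∧ ¬B(m,k) ∧ B(p,q) ∧ ¬S(q) ∨ ¬S(i))

∃n ∃k ∃m ∀q ∀p ∀i (¬S(n) ∧ S(m) ∧ ¬B(m,k) ∧ B(p,q) ∧ ¬S(q) ∨ ¬S(i))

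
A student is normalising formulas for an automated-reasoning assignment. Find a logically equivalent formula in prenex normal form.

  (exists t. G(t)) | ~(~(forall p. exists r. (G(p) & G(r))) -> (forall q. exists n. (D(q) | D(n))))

exists t. exists p. forall r. exists q. forall n. (G(t) | (~G(p) | ~G(r)) & ~D(q) & ~D(n))

Rewrite implications/biconditionals: A → B as ¬A ∨ B.
  (exists t. G(t)) | ~(~~(forall p. exists r. (G(p) & G(r))) | (forall q. exists n. (D(q) | D(n))))
Drive negations inward (¬∀x A ≡ ∃x ¬A, ¬∃x A ≡ ∀x ¬A, De Morgan for ∧/∨):
  (exists t. G(t)) | (exists p. forall r. (~G(p) | ~G(r))) & (exists q. forall n. (~D(q) & ~D(n)))
Extract every quantifier outward, since the variables are now distinct and don't occur free across branches:
  exists t. exists p. forall r. exists q. forall n. (G(t) | (~G(p) | ~G(r)) & ~D(q) & ~D(n))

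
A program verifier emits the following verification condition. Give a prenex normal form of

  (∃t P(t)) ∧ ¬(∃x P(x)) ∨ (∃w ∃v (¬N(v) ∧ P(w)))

∃t ∀x ∃w ∃v (P(t) ∧ ¬P(x) ∨ ¬N(v) ∧ P(w))

Push ¬ through the quantifiers and connectives to reach negation normal form:
  (∃t P(t)) ∧ (∀x ¬P(x)) ∨ (∃w ∃v (¬N(v) ∧ P(w)))
Pull the quantifiers to the front (each side's bound variable is not free in the other side):
  ∃t ∀x ∃w ∃v (P(t) ∧ ¬P(x) ∨ ¬N(v) ∧ P(w))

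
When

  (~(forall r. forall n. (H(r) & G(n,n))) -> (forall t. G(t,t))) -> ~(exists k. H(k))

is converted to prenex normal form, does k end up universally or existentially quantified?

universal

Rewrite implications/biconditionals: A → B as ¬A ∨ B.
  ~(~~(forall r. forall n. (H(r) & G(n,n))) | (forall t. G(t,t))) | ~(exists k. H(k))
Move each ¬ inward, flipping quantifiers it crosses:
  (exists r. exists n. (~H(r) | ~G(n,n))) & (exists t. ~G(t,t)) | (forall k. ~H(k))
Extract every quantifier outward, since the variables are now distinct and don't occur free across branches:
  exists r. exists n. exists t. forall k. ((~H(r) | ~G(n,n)) & ~G(t,t) | ~H(k))
The quantifier exists k sits under an odd number of negations (counting the antecedent side of each →), so it flips to forall k.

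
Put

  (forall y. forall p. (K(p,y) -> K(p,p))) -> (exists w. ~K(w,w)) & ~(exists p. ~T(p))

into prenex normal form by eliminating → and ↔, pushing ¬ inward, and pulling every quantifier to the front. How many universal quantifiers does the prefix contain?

1

Rewrite implications/biconditionals: A → B as ¬A ∨ B.
  ~(forall y. forall p. (~K(p,y) | K(p,p))) | (exists w. ~K(w,w)) & ~(exists p. ~T(p))
Push ¬ through the quantifiers and connectives to reach negation normal form:
  (exists y. exists p. (K(p,y) & ~K(p,p))) | (exists w. ~K(w,w)) & (forall p. T(p))
Rename bound variables to avoid capture: p↦a.
  (exists y. exists p. (K(p,y) & ~K(p,p))) | (exists w. ~K(w,w)) & (forall a. T(a))
Pull the quantifiers to the front (each side's bound variable is not free in the other side):
  exists y. exists p. exists w. forall a. (K(p,y) & ~K(p,p) | ~K(w,w) & T(a))
The prefix is exists y exists p exists w forall a: 1 universal, 3 existential.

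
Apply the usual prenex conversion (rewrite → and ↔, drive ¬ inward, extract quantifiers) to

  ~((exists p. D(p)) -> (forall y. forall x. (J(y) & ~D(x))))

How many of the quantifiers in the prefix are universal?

Eliminate → and ↔ using ¬ and ∨.
  ~(~(exists p. D(p)) | (forall y. forall x. (J(y) & ~D(x))))
Drive negations inward (¬∀x A ≡ ∃x ¬A, ¬∃x A ≡ ∀x ¬A, De Morgan for ∧/∨):
  (exists p. D(p)) & (exists y. exists x. (~J(y) | D(x)))
Pull the quantifiers to the front (each side's bound variable is not free in the other side):
  exists p. exists y. exists x. (D(p) & (~J(y) | D(x)))
The prefix is exists p exists y exists x: 0 universal, 3 existential.

0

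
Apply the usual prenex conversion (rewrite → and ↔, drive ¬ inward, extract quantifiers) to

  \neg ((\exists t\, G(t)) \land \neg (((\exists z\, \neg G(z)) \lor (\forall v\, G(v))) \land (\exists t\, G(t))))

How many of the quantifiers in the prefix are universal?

Move each ¬ inward, flipping quantifiers it crosses:
  (\forall t\, \neg G(t)) \lor ((\exists z\, \neg G(z)) \lor (\forall v\, G(v))) \land (\exists t\, G(t))
Standardize variables apart so no two quantifiers bind the same name: t↦s.
  (\forall t\, \neg G(t)) \lor ((\exists z\, \neg G(z)) \lor (\forall v\, G(v))) \land (\exists s\, G(s))
Extract every quantifier outward, since the variables are now distinct and don't occur free across branches:
  \forall t\, \exists z\, \forall v\, \exists s\, (\neg G(t) \lor (\neg G(z) \lor G(v)) \land G(s))
The prefix is \forall t \exists z \forall v \exists s: 2 universal, 2 existential.

2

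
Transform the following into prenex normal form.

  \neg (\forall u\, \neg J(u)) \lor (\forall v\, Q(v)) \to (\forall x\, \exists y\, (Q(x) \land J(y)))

Rewrite implications/biconditionals: A → B as ¬A ∨ B.
  \neg (\neg (\forall u\, \neg J(u)) \lor (\forall v\, Q(v))) \lor (\forall x\, \exists y\, (Q(x) \land J(y)))
Push ¬ through the quantifiers and connectives to reach negation normal form:
  (\forall u\, \neg J(u)) \land (\exists v\, \neg Q(v)) \lor (\forall x\, \exists y\, (Q(x) \land J(y)))
All bound variables are already distinct, so no renaming is needed.
Extract every quantifier outward, since the variables are now distinct and don't occur free across branches:
  \forall u\, \exists v\, \forall x\, \exists y\, (\neg J(u) \land \neg Q(v) \lor Q(x) \land J(y))

\forall u\, \exists v\, \forall x\, \exists y\, (\neg J(u) \land \neg Q(v) \lor Q(x) \land J(y))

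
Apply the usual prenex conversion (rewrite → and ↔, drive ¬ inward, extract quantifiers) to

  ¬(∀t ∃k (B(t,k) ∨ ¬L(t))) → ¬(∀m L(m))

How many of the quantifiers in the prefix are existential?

2

Eliminate → and ↔ using ¬ and ∨.
  ¬¬(∀t ∃k (B(t,k) ∨ ¬L(t))) ∨ ¬(∀m L(m))
Drive negations inward (¬∀x A ≡ ∃x ¬A, ¬∃x A ≡ ∀x ¬A, De Morgan for ∧/∨):
  (∀t ∃k (B(t,k) ∨ ¬L(t))) ∨ (∃m ¬L(m))
All bound variables are already distinct, so no renaming is needed.
Extract every quantifier outward, since the variables are now distinct and don't occur free across branches:
  ∀t ∃k ∃m (B(t,k) ∨ ¬L(t) ∨ ¬L(m))
The prefix is ∀t ∃k ∃m: 1 universal, 2 existential.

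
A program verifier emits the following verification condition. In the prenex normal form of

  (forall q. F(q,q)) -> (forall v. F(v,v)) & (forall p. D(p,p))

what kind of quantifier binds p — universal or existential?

First replace A → B with ¬A ∨ B.
  ~(forall q. F(q,q)) | (forall v. F(v,v)) & (forall p. D(p,p))
Move each ¬ inward, flipping quantifiers it crosses:
  (exists q. ~F(q,q)) | (forall v. F(v,v)) & (forall p. D(p,p))
All bound variables are already distinct, so no renaming is needed.
Pull the quantifiers to the front (each side's bound variable is not free in the other side):
  exists q. forall v. forall p. (~F(q,q) | F(v,v) & D(p,p))
The quantifier forall p sits under an even number of negations (counting the antecedent side of each →), so it remains universal.

universal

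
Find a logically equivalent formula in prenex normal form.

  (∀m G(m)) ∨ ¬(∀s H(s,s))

Drive negations inward (¬∀x A ≡ ∃x ¬A, ¬∃x A ≡ ∀x ¬A, De Morgan for ∧/∨):
  (∀m G(m)) ∨ (∃s ¬H(s,s))
Finally move all quantifiers to the prefix:
  ∀m ∃s (G(m) ∨ ¬H(s,s))

∀m ∃s (G(m) ∨ ¬H(s,s))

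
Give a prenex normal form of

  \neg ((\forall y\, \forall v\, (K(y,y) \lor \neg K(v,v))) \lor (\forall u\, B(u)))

Drive negations inward (¬∀x A ≡ ∃x ¬A, ¬∃x A ≡ ∀x ¬A, De Morgan for ∧/∨):
  (\exists y\, \exists v\, (\neg K(y,y) \land K(v,v))) \land (\exists u\, \neg B(u))
All bound variables are already distinct, so no renaming is needed.
Extract every quantifier outward, since the variables are now distinct and don't occur free across branches:
  \exists y\, \exists v\, \exists u\, (\neg K(y,y) \land K(v,v) \land \neg B(u))

\exists y\, \exists v\, \exists u\, (\neg K(y,y) \land K(v,v) \land \neg B(u))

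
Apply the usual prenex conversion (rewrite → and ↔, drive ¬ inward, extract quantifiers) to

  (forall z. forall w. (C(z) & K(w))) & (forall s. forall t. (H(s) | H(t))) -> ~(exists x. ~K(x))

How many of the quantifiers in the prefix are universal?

1

Eliminate → and ↔ using ¬ and ∨.
  ~((forall z. forall w. (C(z) & K(w))) & (forall s. forall t. (H(s) | H(t)))) | ~(exists x. ~K(x))
Move each ¬ inward, flipping quantifiers it crosses:
  (exists z. exists w. (~C(z) | ~K(w))) | (exists s. exists t. (~H(s) & ~H(t))) | (forall x. K(x))
All bound variables are already distinct, so no renaming is needed.
Pull the quantifiers to the front (each side's bound variable is not free in the other side):
  exists z. exists w. exists s. exists t. forall x. (~C(z) | ~K(w) | ~H(s) & ~H(t) | K(x))
The prefix is exists z exists w exists s exists t forall x: 1 universal, 4 existential.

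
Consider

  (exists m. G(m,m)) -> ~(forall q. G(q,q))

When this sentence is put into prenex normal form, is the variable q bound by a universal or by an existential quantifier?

First replace A → B with ¬A ∨ B.
  ~(exists m. G(m,m)) | ~(forall q. G(q,q))
Move each ¬ inward, flipping quantifiers it crosses:
  (forall m. ~G(m,m)) | (exists q. ~G(q,q))
Pull the quantifiers to the front (each side's bound variable is not free in the other side):
  forall m. exists q. (~G(m,m) | ~G(q,q))
The quantifier forall q sits under an odd number of negations (counting the antecedent side of each →), so it flips to exists q.

existential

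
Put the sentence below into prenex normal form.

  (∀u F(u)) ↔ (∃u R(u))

∃u ∃y ∀q ∀v ((¬F(u) ∨ R(y)) ∧ (¬R(q) ∨ F(v)))

Rewrite implications/biconditionals: A → B as ¬A ∨ B; A ↔ B as (¬A ∨ B) ∧ (¬B ∨ A).
  (¬(∀u F(u)) ∨ (∃u R(u))) ∧ (¬(∃u R(u)) ∨ (∀u F(u)))
Move each ¬ inward, flipping quantifiers it crosses:
  ((∃u ¬F(u)) ∨ (∃u R(u))) ∧ ((∀u ¬R(u)) ∨ (∀u F(u)))
Standardize variables apart so no two quantifiers bind the same name: u↦y, u↦q, u↦v.
  ((∃u ¬F(u)) ∨ (∃y R(y))) ∧ ((∀q ¬R(q)) ∨ (∀v F(v)))
Extract every quantifier outward, since the variables are now distinct and don't occur free across branches:
  ∃u ∃y ∀q ∀v ((¬F(u) ∨ R(y)) ∧ (¬R(q) ∨ F(v)))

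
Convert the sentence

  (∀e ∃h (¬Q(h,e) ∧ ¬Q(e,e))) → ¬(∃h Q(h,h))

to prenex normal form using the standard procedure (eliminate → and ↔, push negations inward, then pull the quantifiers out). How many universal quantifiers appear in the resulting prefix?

First replace A → B with ¬A ∨ B.
  ¬(∀e ∃h (¬Q(h,e) ∧ ¬Q(e,e))) ∨ ¬(∃h Q(h,h))
Drive negations inward (¬∀x A ≡ ∃x ¬A, ¬∃x A ≡ ∀x ¬A, De Morgan for ∧/∨):
  (∃e ∀h (Q(h,e) ∨ Q(e,e))) ∨ (∀h ¬Q(h,h))
Standardize variables apart so no two quantifiers bind the same name: h↦c.
  (∃e ∀h (Q(h,e) ∨ Q(e,e))) ∨ (∀c ¬Q(c,c))
Finally move all quantifiers to the prefix:
  ∃e ∀h ∀c (Q(h,e) ∨ Q(e,e) ∨ ¬Q(c,c))
The prefix is ∃e ∀h ∀c: 2 universal, 1 existential.

2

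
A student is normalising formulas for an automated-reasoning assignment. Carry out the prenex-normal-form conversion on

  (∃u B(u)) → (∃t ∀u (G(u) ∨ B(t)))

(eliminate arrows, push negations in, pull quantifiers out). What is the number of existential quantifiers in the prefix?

Rewrite implications/biconditionals: A → B as ¬A ∨ B.
  ¬(∃u B(u)) ∨ (∃t ∀u (G(u) ∨ B(t)))
Push ¬ through the quantifiers and connectives to reach negation normal form:
  (∀u ¬B(u)) ∨ (∃t ∀u (G(u) ∨ B(t)))
Give each quantifier a distinct variable: u↦w.
  (∀u ¬B(u)) ∨ (∃t ∀w (G(w) ∨ B(t)))
Finally move all quantifiers to the prefix:
  ∀u ∃t ∀w (¬B(u) ∨ G(w) ∨ B(t))
The prefix is ∀u ∃t ∀w: 2 universal, 1 existential.

1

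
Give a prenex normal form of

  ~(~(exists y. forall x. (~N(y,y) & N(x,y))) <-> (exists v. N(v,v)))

forall y. exists x. forall v. exists b. exists p. forall w. ((N(y,y) | ~N(x,y)) & ~N(v,v) | N(b,b) & ~N(p,p) & N(w,p))

Eliminate → and ↔ using ¬ and ∨; A ↔ B as (¬A ∨ B) ∧ (¬B ∨ A).
  ~((~~(exists y. forall x. (~N(y,y) & N(x,y))) | (exists v. N(v,v))) & (~(exists v. N(v,v)) | ~(exists y. forall x. (~N(y,y) & N(x,y)))))
Move each ¬ inward, flipping quantifiers it crosses:
  (forall y. exists x. (N(y,y) | ~N(x,y))) & (forall v. ~N(v,v)) | (exists v. N(v,v)) & (exists y. forall x. (~N(y,y) & N(x,y)))
Rename bound variables to avoid capture: v↦b, y↦p, x↦w.
  (forall y. exists x. (N(y,y) | ~N(x,y))) & (forall v. ~N(v,v)) | (exists b. N(b,b)) & (exists p. forall w. (~N(p,p) & N(w,p)))
Finally move all quantifiers to the prefix:
  forall y. exists x. forall v. exists b. exists p. forall w. ((N(y,y) | ~N(x,y)) & ~N(v,v) | N(b,b) & ~N(p,p) & N(w,p))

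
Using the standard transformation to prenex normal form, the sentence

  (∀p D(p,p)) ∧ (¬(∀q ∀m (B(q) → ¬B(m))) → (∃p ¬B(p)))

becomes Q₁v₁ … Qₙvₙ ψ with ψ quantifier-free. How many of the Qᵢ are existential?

Rewrite implications/biconditionals: A → B as ¬A ∨ B.
  (∀p D(p,p)) ∧ (¬¬(∀q ∀m (¬B(q) ∨ ¬B(m))) ∨ (∃p ¬B(p)))
Push ¬ through the quantifiers and connectives to reach negation normal form:
  (∀p D(p,p)) ∧ ((∀q ∀m (¬B(q) ∨ ¬B(m))) ∨ (∃p ¬B(p)))
Rename bound variables to avoid capture: p↦b.
  (∀p D(p,p)) ∧ ((∀q ∀m (¬B(q) ∨ ¬B(m))) ∨ (∃b ¬B(b)))
Finally move all quantifiers to the prefix:
  ∀p ∀q ∀m ∃b (D(p,p) ∧ (¬B(q) ∨ ¬B(m) ∨ ¬B(b)))
The prefix is ∀p ∀q ∀m ∃b: 3 universal, 1 existential.

1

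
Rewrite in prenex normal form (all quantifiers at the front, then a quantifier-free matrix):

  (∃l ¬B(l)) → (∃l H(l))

∀l ∃a (B(l) ∨ H(a))

Rewrite implications/biconditionals: A → B as ¬A ∨ B.
  ¬(∃l ¬B(l)) ∨ (∃l H(l))
Push ¬ through the quantifiers and connectives to reach negation normal form:
  (∀l B(l)) ∨ (∃l H(l))
Give each quantifier a distinct variable: l↦a.
  (∀l B(l)) ∨ (∃a H(a))
Extract every quantifier outward, since the variables are now distinct and don't occur free across branches:
  ∀l ∃a (B(l) ∨ H(a))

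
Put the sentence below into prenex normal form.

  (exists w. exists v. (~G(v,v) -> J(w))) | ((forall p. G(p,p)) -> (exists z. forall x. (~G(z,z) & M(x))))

First replace A → B with ¬A ∨ B.
  (exists w. exists v. (~~G(v,v) | J(w))) | ~(forall p. G(p,p)) | (exists z. forall x. (~G(z,z) & M(x)))
Push ¬ through the quantifiers and connectives to reach negation normal form:
  (exists w. exists v. (G(v,v) | J(w))) | (exists p. ~G(p,p)) | (exists z. forall x. (~G(z,z) & M(x)))
All bound variables are already distinct, so no renaming is needed.
Pull the quantifiers to the front (each side's bound variable is not free in the other side):
  exists w. exists v. exists p. exists z. forall x. (G(v,v) | J(w) | ~G(p,p) | ~G(z,z) & M(x))

exists w. exists v. exists p. exists z. forall x. (G(v,v) | J(w) | ~G(p,p) | ~G(z,z) & M(x))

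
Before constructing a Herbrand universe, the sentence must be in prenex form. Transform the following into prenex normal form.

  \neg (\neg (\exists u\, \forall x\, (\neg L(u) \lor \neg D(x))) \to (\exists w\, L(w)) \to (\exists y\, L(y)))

Eliminate → and ↔ using ¬ and ∨.
  \neg (\neg \neg (\exists u\, \forall x\, (\neg L(u) \lor \neg D(x))) \lor \neg (\exists w\, L(w)) \lor (\exists y\, L(y)))
Drive negations inward (¬∀x A ≡ ∃x ¬A, ¬∃x A ≡ ∀x ¬A, De Morgan for ∧/∨):
  (\forall u\, \exists x\, (L(u) \land D(x))) \land (\exists w\, L(w)) \land (\forall y\, \neg L(y))
All bound variables are already distinct, so no renaming is needed.
Pull the quantifiers to the front (each side's bound variable is not free in the other side):
  \forall u\, \exists x\, \exists w\, \forall y\, (L(u) \land D(x) \land L(w) \land \neg L(y))

\forall u\, \exists x\, \exists w\, \forall y\, (L(u) \land D(x) \land L(w) \land \neg L(y))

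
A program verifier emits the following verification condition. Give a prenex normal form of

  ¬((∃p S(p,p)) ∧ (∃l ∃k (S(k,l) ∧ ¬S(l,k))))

Push ¬ through the quantifiers and connectives to reach negation normal form:
  (∀p ¬S(p,p)) ∨ (∀l ∀k (¬S(k,l) ∨ S(l,k)))
All bound variables are already distinct, so no renaming is needed.
Extract every quantifier outward, since the variables are now distinct and don't occur free across branches:
  ∀p ∀l ∀k (¬S(p,p) ∨ ¬S(k,l) ∨ S(l,k))

∀p ∀l ∀k (¬S(p,p) ∨ ¬S(k,l) ∨ S(l,k))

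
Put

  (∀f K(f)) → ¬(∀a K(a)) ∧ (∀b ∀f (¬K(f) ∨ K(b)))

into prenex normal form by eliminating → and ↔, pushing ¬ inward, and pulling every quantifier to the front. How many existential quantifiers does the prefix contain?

First replace A → B with ¬A ∨ B.
  ¬(∀f K(f)) ∨ ¬(∀a K(a)) ∧ (∀b ∀f (¬K(f) ∨ K(b)))
Drive negations inward (¬∀x A ≡ ∃x ¬A, ¬∃x A ≡ ∀x ¬A, De Morgan for ∧/∨):
  (∃f ¬K(f)) ∨ (∃a ¬K(a)) ∧ (∀b ∀f (¬K(f) ∨ K(b)))
Standardize variables apart so no two quantifiers bind the same name: f↦w1.
  (∃f ¬K(f)) ∨ (∃a ¬K(a)) ∧ (∀b ∀w1 (¬K(w1) ∨ K(b)))
Finally move all quantifiers to the prefix:
  ∃f ∃a ∀b ∀w1 (¬K(f) ∨ ¬K(a) ∧ (¬K(w1) ∨ K(b)))
The prefix is ∃f ∃a ∀b ∀w1: 2 universal, 2 existential.

2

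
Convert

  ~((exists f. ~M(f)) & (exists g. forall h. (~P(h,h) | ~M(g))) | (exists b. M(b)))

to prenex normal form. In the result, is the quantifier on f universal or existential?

universal

Move each ¬ inward, flipping quantifiers it crosses:
  ((forall f. M(f)) | (forall g. exists h. (P(h,h) & M(g)))) & (forall b. ~M(b))
All bound variables are already distinct, so no renaming is needed.
Finally move all quantifiers to the prefix:
  forall f. forall g. exists h. forall b. ((M(f) | P(h,h) & M(g)) & ~M(b))
The quantifier exists f sits under an odd number of negations, so it flips to forall f.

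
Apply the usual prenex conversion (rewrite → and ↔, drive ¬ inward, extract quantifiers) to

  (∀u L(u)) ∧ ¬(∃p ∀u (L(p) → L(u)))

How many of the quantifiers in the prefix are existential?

Rewrite implications/biconditionals: A → B as ¬A ∨ B.
  (∀u L(u)) ∧ ¬(∃p ∀u (¬L(p) ∨ L(u)))
Move each ¬ inward, flipping quantifiers it crosses:
  (∀u L(u)) ∧ (∀p ∃u (L(p) ∧ ¬L(u)))
Give each quantifier a distinct variable: u↦y.
  (∀u L(u)) ∧ (∀p ∃y (L(p) ∧ ¬L(y)))
Extract every quantifier outward, since the variables are now distinct and don't occur free across branches:
  ∀u ∀p ∃y (L(u) ∧ L(p) ∧ ¬L(y))
The prefix is ∀u ∀p ∃y: 2 universal, 1 existential.

1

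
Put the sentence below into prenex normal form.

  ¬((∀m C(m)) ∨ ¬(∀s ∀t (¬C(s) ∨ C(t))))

∃m ∀s ∀t (¬C(m) ∧ (¬C(s) ∨ C(t)))

Move each ¬ inward, flipping quantifiers it crosses:
  (∃m ¬C(m)) ∧ (∀s ∀t (¬C(s) ∨ C(t)))
Finally move all quantifiers to the prefix:
  ∃m ∀s ∀t (¬C(m) ∧ (¬C(s) ∨ C(t)))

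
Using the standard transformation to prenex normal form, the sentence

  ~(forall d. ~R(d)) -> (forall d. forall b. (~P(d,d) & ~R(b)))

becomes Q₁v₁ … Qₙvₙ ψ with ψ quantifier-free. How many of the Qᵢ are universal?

Eliminate → and ↔ using ¬ and ∨.
  ~~(forall d. ~R(d)) | (forall d. forall b. (~P(d,d) & ~R(b)))
Push ¬ through the quantifiers and connectives to reach negation normal form:
  (forall d. ~R(d)) | (forall d. forall b. (~P(d,d) & ~R(b)))
Standardize variables apart so no two quantifiers bind the same name: d↦v1.
  (forall d. ~R(d)) | (forall v1. forall b. (~P(v1,v1) & ~R(b)))
Finally move all quantifiers to the prefix:
  forall d. forall v1. forall b. (~R(d) | ~P(v1,v1) & ~R(b))
The prefix is forall d forall v1 forall b: 3 universal, 0 existential.

3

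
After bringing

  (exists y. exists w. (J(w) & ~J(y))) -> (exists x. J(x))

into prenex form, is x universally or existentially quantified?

Eliminate → and ↔ using ¬ and ∨.
  ~(exists y. exists w. (J(w) & ~J(y))) | (exists x. J(x))
Drive negations inward (¬∀x A ≡ ∃x ¬A, ¬∃x A ≡ ∀x ¬A, De Morgan for ∧/∨):
  (forall y. forall w. (~J(w) | J(y))) | (exists x. J(x))
All bound variables are already distinct, so no renaming is needed.
Extract every quantifier outward, since the variables are now distinct and don't occur free across branches:
  forall y. forall w. exists x. (~J(w) | J(y) | J(x))
The quantifier exists x sits under an even number of negations (counting the antecedent side of each →), so it remains existential.

existential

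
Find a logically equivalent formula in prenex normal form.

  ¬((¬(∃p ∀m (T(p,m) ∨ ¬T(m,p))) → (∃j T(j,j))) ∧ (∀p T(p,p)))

Eliminate → and ↔ using ¬ and ∨.
  ¬((¬¬(∃p ∀m (T(p,m) ∨ ¬T(m,p))) ∨ (∃j T(j,j))) ∧ (∀p T(p,p)))
Move each ¬ inward, flipping quantifiers it crosses:
  (∀p ∃m (¬T(p,m) ∧ T(m,p))) ∧ (∀j ¬T(j,j)) ∨ (∃p ¬T(p,p))
Standardize variables apart so no two quantifiers bind the same name: p↦y1.
  (∀p ∃m (¬T(p,m) ∧ T(m,p))) ∧ (∀j ¬T(j,j)) ∨ (∃y1 ¬T(y1,y1))
Pull the quantifiers to the front (each side's bound variable is not free in the other side):
  ∀p ∃m ∀j ∃y1 (¬T(p,m) ∧ T(m,p) ∧ ¬T(j,j) ∨ ¬T(y1,y1))

∀p ∃m ∀j ∃y1 (¬T(p,m) ∧ T(m,p) ∧ ¬T(j,j) ∨ ¬T(y1,y1))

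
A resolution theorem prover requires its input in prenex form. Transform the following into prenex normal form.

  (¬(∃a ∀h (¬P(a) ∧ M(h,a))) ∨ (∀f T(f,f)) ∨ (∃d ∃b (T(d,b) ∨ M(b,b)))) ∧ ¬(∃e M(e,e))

∀a ∃h ∀f ∃d ∃b ∀e ((P(a) ∨ ¬M(h,a) ∨ T(f,f) ∨ T(d,b) ∨ M(b,b)) ∧ ¬M(e,e))

Push ¬ through the quantifiers and connectives to reach negation normal form:
  ((∀a ∃h (P(a) ∨ ¬M(h,a))) ∨ (∀f T(f,f)) ∨ (∃d ∃b (T(d,b) ∨ M(b,b)))) ∧ (∀e ¬M(e,e))
All bound variables are already distinct, so no renaming is needed.
Extract every quantifier outward, since the variables are now distinct and don't occur free across branches:
  ∀a ∃h ∀f ∃d ∃b ∀e ((P(a) ∨ ¬M(h,a) ∨ T(f,f) ∨ T(d,b) ∨ M(b,b)) ∧ ¬M(e,e))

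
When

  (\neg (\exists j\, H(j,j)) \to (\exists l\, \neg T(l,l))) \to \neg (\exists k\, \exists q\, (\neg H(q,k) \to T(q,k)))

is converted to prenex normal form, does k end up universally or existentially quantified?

universal

Eliminate → and ↔ using ¬ and ∨.
  \neg (\neg \neg (\exists j\, H(j,j)) \lor (\exists l\, \neg T(l,l))) \lor \neg (\exists k\, \exists q\, (\neg \neg H(q,k) \lor T(q,k)))
Move each ¬ inward, flipping quantifiers it crosses:
  (\forall j\, \neg H(j,j)) \land (\forall l\, T(l,l)) \lor (\forall k\, \forall q\, (\neg H(q,k) \land \neg T(q,k)))
All bound variables are already distinct, so no renaming is needed.
Finally move all quantifiers to the prefix:
  \forall j\, \forall l\, \forall k\, \forall q\, (\neg H(j,j) \land T(l,l) \lor \neg H(q,k) \land \neg T(q,k))
The quantifier \exists k sits under an odd number of negations (counting the antecedent side of each →), so it flips to \forall k.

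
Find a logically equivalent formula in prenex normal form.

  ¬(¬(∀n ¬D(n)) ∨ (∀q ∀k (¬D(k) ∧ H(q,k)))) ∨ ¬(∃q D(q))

∀n ∃q ∃k ∀v (¬D(n) ∧ (D(k) ∨ ¬H(q,k)) ∨ ¬D(v))

Drive negations inward (¬∀x A ≡ ∃x ¬A, ¬∃x A ≡ ∀x ¬A, De Morgan for ∧/∨):
  (∀n ¬D(n)) ∧ (∃q ∃k (D(k) ∨ ¬H(q,k))) ∨ (∀q ¬D(q))
Rename bound variables to avoid capture: q↦v.
  (∀n ¬D(n)) ∧ (∃q ∃k (D(k) ∨ ¬H(q,k))) ∨ (∀v ¬D(v))
Pull the quantifiers to the front (each side's bound variable is not free in the other side):
  ∀n ∃q ∃k ∀v (¬D(n) ∧ (D(k) ∨ ¬H(q,k)) ∨ ¬D(v))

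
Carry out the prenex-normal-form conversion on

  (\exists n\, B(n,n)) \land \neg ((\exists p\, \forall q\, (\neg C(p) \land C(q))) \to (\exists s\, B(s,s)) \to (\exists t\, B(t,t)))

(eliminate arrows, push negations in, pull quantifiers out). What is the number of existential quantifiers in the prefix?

Eliminate → and ↔ using ¬ and ∨.
  (\exists n\, B(n,n)) \land \neg (\neg (\exists p\, \forall q\, (\neg C(p) \land C(q))) \lor \neg (\exists s\, B(s,s)) \lor (\exists t\, B(t,t)))
Drive negations inward (¬∀x A ≡ ∃x ¬A, ¬∃x A ≡ ∀x ¬A, De Morgan for ∧/∨):
  (\exists n\, B(n,n)) \land (\exists p\, \forall q\, (\neg C(p) \land C(q))) \land (\exists s\, B(s,s)) \land (\forall t\, \neg B(t,t))
Finally move all quantifiers to the prefix:
  \exists n\, \exists p\, \forall q\, \exists s\, \forall t\, (B(n,n) \land \neg C(p) \land C(q) \land B(s,s) \land \neg B(t,t))
The prefix is \exists n \exists p \forall q \exists s \forall t: 2 universal, 3 existential.

3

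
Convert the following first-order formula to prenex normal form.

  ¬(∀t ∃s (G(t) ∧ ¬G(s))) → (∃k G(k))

Eliminate → and ↔ using ¬ and ∨.
  ¬¬(∀t ∃s (G(t) ∧ ¬G(s))) ∨ (∃k G(k))
Push ¬ through the quantifiers and connectives to reach negation normal form:
  (∀t ∃s (G(t) ∧ ¬G(s))) ∨ (∃k G(k))
Pull the quantifiers to the front (each side's bound variable is not free in the other side):
  ∀t ∃s ∃k (G(t) ∧ ¬G(s) ∨ G(k))

∀t ∃s ∃k (G(t) ∧ ¬G(s) ∨ G(k))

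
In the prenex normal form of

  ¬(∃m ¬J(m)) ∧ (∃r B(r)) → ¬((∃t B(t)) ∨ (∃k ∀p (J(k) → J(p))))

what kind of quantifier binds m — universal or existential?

First replace A → B with ¬A ∨ B.
  ¬(¬(∃m ¬J(m)) ∧ (∃r B(r))) ∨ ¬((∃t B(t)) ∨ (∃k ∀p (¬J(k) ∨ J(p))))
Drive negations inward (¬∀x A ≡ ∃x ¬A, ¬∃x A ≡ ∀x ¬A, De Morgan for ∧/∨):
  (∃m ¬J(m)) ∨ (∀r ¬B(r)) ∨ (∀t ¬B(t)) ∧ (∀k ∃p (J(k) ∧ ¬J(p)))
All bound variables are already distinct, so no renaming is needed.
Extract every quantifier outward, since the variables are now distinct and don't occur free across branches:
  ∃m ∀r ∀t ∀k ∃p (¬J(m) ∨ ¬B(r) ∨ ¬B(t) ∧ J(k) ∧ ¬J(p))
The quantifier ∃m sits under an even number of negations (counting the antecedent side of each →), so it remains existential.

existential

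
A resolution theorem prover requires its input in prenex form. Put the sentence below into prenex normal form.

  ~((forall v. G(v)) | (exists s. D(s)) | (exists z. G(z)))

exists v. forall s. forall z. (~G(v) & ~D(s) & ~G(z))

Push ¬ through the quantifiers and connectives to reach negation normal form:
  (exists v. ~G(v)) & (forall s. ~D(s)) & (forall z. ~G(z))
All bound variables are already distinct, so no renaming is needed.
Extract every quantifier outward, since the variables are now distinct and don't occur free across branches:
  exists v. forall s. forall z. (~G(v) & ~D(s) & ~G(z))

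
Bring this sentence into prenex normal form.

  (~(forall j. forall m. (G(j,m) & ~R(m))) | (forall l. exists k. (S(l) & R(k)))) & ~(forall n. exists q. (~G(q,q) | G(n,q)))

Move each ¬ inward, flipping quantifiers it crosses:
  ((exists j. exists m. (~G(j,m) | R(m))) | (forall l. exists k. (S(l) & R(k)))) & (exists n. forall q. (G(q,q) & ~G(n,q)))
All bound variables are already distinct, so no renaming is needed.
Extract every quantifier outward, since the variables are now distinct and don't occur free across branches:
  exists j. exists m. forall l. exists k. exists n. forall q. ((~G(j,m) | R(m) | S(l) & R(k)) & G(q,q) & ~G(n,q))

exists j. exists m. forall l. exists k. exists n. forall q. ((~G(j,m) | R(m) | S(l) & R(k)) & G(q,q) & ~G(n,q))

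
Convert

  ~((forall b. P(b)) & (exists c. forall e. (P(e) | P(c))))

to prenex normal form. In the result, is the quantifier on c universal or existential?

universal

Drive negations inward (¬∀x A ≡ ∃x ¬A, ¬∃x A ≡ ∀x ¬A, De Morgan for ∧/∨):
  (exists b. ~P(b)) | (forall c. exists e. (~P(e) & ~P(c)))
All bound variables are already distinct, so no renaming is needed.
Finally move all quantifiers to the prefix:
  exists b. forall c. exists e. (~P(b) | ~P(e) & ~P(c))
The quantifier exists c sits under an odd number of negations, so it flips to forall c.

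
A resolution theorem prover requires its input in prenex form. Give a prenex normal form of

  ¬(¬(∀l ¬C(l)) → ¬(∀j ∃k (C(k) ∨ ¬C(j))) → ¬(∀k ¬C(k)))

Rewrite implications/biconditionals: A → B as ¬A ∨ B.
  ¬(¬¬(∀l ¬C(l)) ∨ ¬¬(∀j ∃k (C(k) ∨ ¬C(j))) ∨ ¬(∀k ¬C(k)))
Drive negations inward (¬∀x A ≡ ∃x ¬A, ¬∃x A ≡ ∀x ¬A, De Morgan for ∧/∨):
  (∃l C(l)) ∧ (∃j ∀k (¬C(k) ∧ C(j))) ∧ (∀k ¬C(k))
Give each quantifier a distinct variable: k↦v.
  (∃l C(l)) ∧ (∃j ∀k (¬C(k) ∧ C(j))) ∧ (∀v ¬C(v))
Finally move all quantifiers to the prefix:
  ∃l ∃j ∀k ∀v (C(l) ∧ ¬C(k) ∧ C(j) ∧ ¬C(v))

∃l ∃j ∀k ∀v (C(l) ∧ ¬C(k) ∧ C(j) ∧ ¬C(v))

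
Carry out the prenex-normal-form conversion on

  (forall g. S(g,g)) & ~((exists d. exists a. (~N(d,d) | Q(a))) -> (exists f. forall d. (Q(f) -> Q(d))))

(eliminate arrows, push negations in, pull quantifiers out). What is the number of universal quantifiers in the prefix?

Eliminate → and ↔ using ¬ and ∨.
  (forall g. S(g,g)) & ~(~(exists d. exists a. (~N(d,d) | Q(a))) | (exists f. forall d. (~Q(f) | Q(d))))
Drive negations inward (¬∀x A ≡ ∃x ¬A, ¬∃x A ≡ ∀x ¬A, De Morgan for ∧/∨):
  (forall g. S(g,g)) & (exists d. exists a. (~N(d,d) | Q(a))) & (forall f. exists d. (Q(f) & ~Q(d)))
Standardize variables apart so no two quantifiers bind the same name: d↦z1.
  (forall g. S(g,g)) & (exists d. exists a. (~N(d,d) | Q(a))) & (forall f. exists z1. (Q(f) & ~Q(z1)))
Pull the quantifiers to the front (each side's bound variable is not free in the other side):
  forall g. exists d. exists a. forall f. exists z1. (S(g,g) & (~N(d,d) | Q(a)) & Q(f) & ~Q(z1))
The prefix is forall g exists d exists a forall f exists z1: 2 universal, 3 existential.

2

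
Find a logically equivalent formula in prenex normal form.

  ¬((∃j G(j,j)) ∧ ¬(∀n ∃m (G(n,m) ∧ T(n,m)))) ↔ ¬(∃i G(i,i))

∃j ∃n ∀m ∀i ∃b ∀v ∀z ∃v1 ((G(j,j) ∧ (¬G(n,m) ∨ ¬T(n,m)) ∨ ¬G(i,i)) ∧ (G(b,b) ∨ ¬G(v,v) ∨ G(z,v1) ∧ T(z,v1)))

Eliminate → and ↔ using ¬ and ∨; A ↔ B as (¬A ∨ B) ∧ (¬B ∨ A).
  (¬¬((∃j G(j,j)) ∧ ¬(∀n ∃m (G(n,m) ∧ T(n,m)))) ∨ ¬(∃i G(i,i))) ∧ (¬¬(∃i G(i,i)) ∨ ¬((∃j G(j,j)) ∧ ¬(∀n ∃m (G(n,m) ∧ T(n,m)))))
Move each ¬ inward, flipping quantifiers it crosses:
  ((∃j G(j,j)) ∧ (∃n ∀m (¬G(n,m) ∨ ¬T(n,m))) ∨ (∀i ¬G(i,i))) ∧ ((∃i G(i,i)) ∨ (∀j ¬G(j,j)) ∨ (∀n ∃m (G(n,m) ∧ T(n,m))))
Give each quantifier a distinct variable: i↦b, j↦v, n↦z, m↦v1.
  ((∃j G(j,j)) ∧ (∃n ∀m (¬G(n,m) ∨ ¬T(n,m))) ∨ (∀i ¬G(i,i))) ∧ ((∃b G(b,b)) ∨ (∀v ¬G(v,v)) ∨ (∀z ∃v1 (G(z,v1) ∧ T(z,v1))))
Extract every quantifier outward, since the variables are now distinct and don't occur free across branches:
  ∃j ∃n ∀m ∀i ∃b ∀v ∀z ∃v1 ((G(j,j) ∧ (¬G(n,m) ∨ ¬T(n,m)) ∨ ¬G(i,i)) ∧ (G(b,b) ∨ ¬G(v,v) ∨ G(z,v1) ∧ T(z,v1)))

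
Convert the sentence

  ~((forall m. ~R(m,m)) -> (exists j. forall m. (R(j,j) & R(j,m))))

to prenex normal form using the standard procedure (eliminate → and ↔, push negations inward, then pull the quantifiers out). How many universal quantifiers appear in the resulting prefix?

2

Eliminate → and ↔ using ¬ and ∨.
  ~(~(forall m. ~R(m,m)) | (exists j. forall m. (R(j,j) & R(j,m))))
Move each ¬ inward, flipping quantifiers it crosses:
  (forall m. ~R(m,m)) & (forall j. exists m. (~R(j,j) | ~R(j,m)))
Rename bound variables to avoid capture: m↦w.
  (forall m. ~R(m,m)) & (forall j. exists w. (~R(j,j) | ~R(j,w)))
Pull the quantifiers to the front (each side's bound variable is not free in the other side):
  forall m. forall j. exists w. (~R(m,m) & (~R(j,j) | ~R(j,w)))
The prefix is forall m forall j exists w: 2 universal, 1 existential.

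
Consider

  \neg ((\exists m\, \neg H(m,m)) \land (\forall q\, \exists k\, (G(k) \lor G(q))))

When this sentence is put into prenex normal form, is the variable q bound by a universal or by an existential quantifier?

Drive negations inward (¬∀x A ≡ ∃x ¬A, ¬∃x A ≡ ∀x ¬A, De Morgan for ∧/∨):
  (\forall m\, H(m,m)) \lor (\exists q\, \forall k\, (\neg G(k) \land \neg G(q)))
All bound variables are already distinct, so no renaming is needed.
Extract every quantifier outward, since the variables are now distinct and don't occur free across branches:
  \forall m\, \exists q\, \forall k\, (H(m,m) \lor \neg G(k) \land \neg G(q))
The quantifier \forall q sits under an odd number of negations, so it flips to \exists q.

existential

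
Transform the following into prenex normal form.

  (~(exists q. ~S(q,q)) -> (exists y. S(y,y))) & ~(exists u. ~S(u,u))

First replace A → B with ¬A ∨ B.
  (~~(exists q. ~S(q,q)) | (exists y. S(y,y))) & ~(exists u. ~S(u,u))
Push ¬ through the quantifiers and connectives to reach negation normal form:
  ((exists q. ~S(q,q)) | (exists y. S(y,y))) & (forall u. S(u,u))
Pull the quantifiers to the front (each side's bound variable is not free in the other side):
  exists q. exists y. forall u. ((~S(q,q) | S(y,y)) & S(u,u))

exists q. exists y. forall u. ((~S(q,q) | S(y,y)) & S(u,u))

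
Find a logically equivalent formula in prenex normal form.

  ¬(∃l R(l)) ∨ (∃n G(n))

∀l ∃n (¬R(l) ∨ G(n))

Push ¬ through the quantifiers and connectives to reach negation normal form:
  (∀l ¬R(l)) ∨ (∃n G(n))
All bound variables are already distinct, so no renaming is needed.
Extract every quantifier outward, since the variables are now distinct and don't occur free across branches:
  ∀l ∃n (¬R(l) ∨ G(n))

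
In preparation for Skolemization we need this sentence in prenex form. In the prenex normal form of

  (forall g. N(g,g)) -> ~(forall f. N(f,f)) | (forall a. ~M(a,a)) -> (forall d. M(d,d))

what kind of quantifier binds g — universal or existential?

existential

Eliminate → and ↔ using ¬ and ∨.
  ~(forall g. N(g,g)) | ~(~(forall f. N(f,f)) | (forall a. ~M(a,a))) | (forall d. M(d,d))
Push ¬ through the quantifiers and connectives to reach negation normal form:
  (exists g. ~N(g,g)) | (forall f. N(f,f)) & (exists a. M(a,a)) | (forall d. M(d,d))
All bound variables are already distinct, so no renaming is needed.
Extract every quantifier outward, since the variables are now distinct and don't occur free across branches:
  exists g. forall f. exists a. forall d. (~N(g,g) | N(f,f) & M(a,a) | M(d,d))
The quantifier forall g sits under an odd number of negations (counting the antecedent side of each →), so it flips to exists g.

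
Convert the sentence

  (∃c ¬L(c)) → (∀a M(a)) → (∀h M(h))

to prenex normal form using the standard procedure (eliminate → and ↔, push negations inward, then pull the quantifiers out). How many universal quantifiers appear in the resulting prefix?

Eliminate → and ↔ using ¬ and ∨.
  ¬(∃c ¬L(c)) ∨ ¬(∀a M(a)) ∨ (∀h M(h))
Push ¬ through the quantifiers and connectives to reach negation normal form:
  (∀c L(c)) ∨ (∃a ¬M(a)) ∨ (∀h M(h))
Finally move all quantifiers to the prefix:
  ∀c ∃a ∀h (L(c) ∨ ¬M(a) ∨ M(h))
The prefix is ∀c ∃a ∀h: 2 universal, 1 existential.

2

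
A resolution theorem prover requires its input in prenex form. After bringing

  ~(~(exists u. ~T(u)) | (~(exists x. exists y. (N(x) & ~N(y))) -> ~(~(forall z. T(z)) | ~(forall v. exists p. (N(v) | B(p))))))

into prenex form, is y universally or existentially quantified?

universal

Rewrite implications/biconditionals: A → B as ¬A ∨ B.
  ~(~(exists u. ~T(u)) | ~~(exists x. exists y. (N(x) & ~N(y))) | ~(~(forall z. T(z)) | ~(forall v. exists p. (N(v) | B(p)))))
Drive negations inward (¬∀x A ≡ ∃x ¬A, ¬∃x A ≡ ∀x ¬A, De Morgan for ∧/∨):
  (exists u. ~T(u)) & (forall x. forall y. (~N(x) | N(y))) & ((exists z. ~T(z)) | (exists v. forall p. (~N(v) & ~B(p))))
Finally move all quantifiers to the prefix:
  exists u. forall x. forall y. exists z. exists v. forall p. (~T(u) & (~N(x) | N(y)) & (~T(z) | ~N(v) & ~B(p)))
The quantifier exists y sits under an odd number of negations (counting the antecedent side of each →), so it flips to forall y.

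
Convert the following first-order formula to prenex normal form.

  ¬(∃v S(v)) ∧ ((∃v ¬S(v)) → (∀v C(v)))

∀v ∀v1 ∀u1 (¬S(v) ∧ (S(v1) ∨ C(u1)))

Rewrite implications/biconditionals: A → B as ¬A ∨ B.
  ¬(∃v S(v)) ∧ (¬(∃v ¬S(v)) ∨ (∀v C(v)))
Drive negations inward (¬∀x A ≡ ∃x ¬A, ¬∃x A ≡ ∀x ¬A, De Morgan for ∧/∨):
  (∀v ¬S(v)) ∧ ((∀v S(v)) ∨ (∀v C(v)))
Rename bound variables to avoid capture: v↦v1, v↦u1.
  (∀v ¬S(v)) ∧ ((∀v1 S(v1)) ∨ (∀u1 C(u1)))
Finally move all quantifiers to the prefix:
  ∀v ∀v1 ∀u1 (¬S(v) ∧ (S(v1) ∨ C(u1)))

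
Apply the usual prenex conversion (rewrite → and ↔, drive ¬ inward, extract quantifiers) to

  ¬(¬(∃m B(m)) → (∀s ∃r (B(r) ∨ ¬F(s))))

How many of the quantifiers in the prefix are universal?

2

Rewrite implications/biconditionals: A → B as ¬A ∨ B.
  ¬(¬¬(∃m B(m)) ∨ (∀s ∃r (B(r) ∨ ¬F(s))))
Drive negations inward (¬∀x A ≡ ∃x ¬A, ¬∃x A ≡ ∀x ¬A, De Morgan for ∧/∨):
  (∀m ¬B(m)) ∧ (∃s ∀r (¬B(r) ∧ F(s)))
Pull the quantifiers to the front (each side's bound variable is not free in the other side):
  ∀m ∃s ∀r (¬B(m) ∧ ¬B(r) ∧ F(s))
The prefix is ∀m ∃s ∀r: 2 universal, 1 existential.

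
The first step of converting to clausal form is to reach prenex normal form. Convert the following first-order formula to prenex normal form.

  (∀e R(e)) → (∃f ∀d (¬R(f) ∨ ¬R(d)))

∃e ∃f ∀d (¬R(e) ∨ ¬R(f) ∨ ¬R(d))

Rewrite implications/biconditionals: A → B as ¬A ∨ B.
  ¬(∀e R(e)) ∨ (∃f ∀d (¬R(f) ∨ ¬R(d)))
Move each ¬ inward, flipping quantifiers it crosses:
  (∃e ¬R(e)) ∨ (∃f ∀d (¬R(f) ∨ ¬R(d)))
All bound variables are already distinct, so no renaming is needed.
Finally move all quantifiers to the prefix:
  ∃e ∃f ∀d (¬R(e) ∨ ¬R(f) ∨ ¬R(d))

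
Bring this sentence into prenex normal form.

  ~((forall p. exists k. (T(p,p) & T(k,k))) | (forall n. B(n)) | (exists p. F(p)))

exists p. forall k. exists n. forall w. ((~T(p,p) | ~T(k,k)) & ~B(n) & ~F(w))

Push ¬ through the quantifiers and connectives to reach negation normal form:
  (exists p. forall k. (~T(p,p) | ~T(k,k))) & (exists n. ~B(n)) & (forall p. ~F(p))
Give each quantifier a distinct variable: p↦w.
  (exists p. forall k. (~T(p,p) | ~T(k,k))) & (exists n. ~B(n)) & (forall w. ~F(w))
Finally move all quantifiers to the prefix:
  exists p. forall k. exists n. forall w. ((~T(p,p) | ~T(k,k)) & ~B(n) & ~F(w))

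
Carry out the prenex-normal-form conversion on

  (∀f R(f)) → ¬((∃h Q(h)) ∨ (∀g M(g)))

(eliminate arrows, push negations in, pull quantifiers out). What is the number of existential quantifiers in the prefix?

2

Eliminate → and ↔ using ¬ and ∨.
  ¬(∀f R(f)) ∨ ¬((∃h Q(h)) ∨ (∀g M(g)))
Push ¬ through the quantifiers and connectives to reach negation normal form:
  (∃f ¬R(f)) ∨ (∀h ¬Q(h)) ∧ (∃g ¬M(g))
All bound variables are already distinct, so no renaming is needed.
Pull the quantifiers to the front (each side's bound variable is not free in the other side):
  ∃f ∀h ∃g (¬R(f) ∨ ¬Q(h) ∧ ¬M(g))
The prefix is ∃f ∀h ∃g: 1 universal, 2 existential.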